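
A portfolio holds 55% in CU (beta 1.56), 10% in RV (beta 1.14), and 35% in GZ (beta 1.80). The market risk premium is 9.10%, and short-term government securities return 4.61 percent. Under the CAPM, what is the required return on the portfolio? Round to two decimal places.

β_P = Σ w_i β_i = 0.55×1.56 + 0.10×1.14 + 0.35×1.80 = 1.6020
E(R_P) = R_f + β_P × MRP = 4.61% + 1.6020 × 9.10% = 19.19%

19.19%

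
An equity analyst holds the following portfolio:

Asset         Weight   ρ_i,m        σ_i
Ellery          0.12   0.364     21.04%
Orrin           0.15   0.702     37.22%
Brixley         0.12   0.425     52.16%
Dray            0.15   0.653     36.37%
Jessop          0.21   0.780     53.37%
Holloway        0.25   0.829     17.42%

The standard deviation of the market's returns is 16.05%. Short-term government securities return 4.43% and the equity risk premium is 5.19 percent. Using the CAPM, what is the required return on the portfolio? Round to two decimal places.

β_Ellery = 0.364 × 21.04% / 16.05% = 0.4772
β_Orrin = 0.702 × 37.22% / 16.05% = 1.6279
β_Brixley = 0.425 × 52.16% / 16.05% = 1.3812
β_Dray = 0.653 × 36.37% / 16.05% = 1.4797
β_Jessop = 0.780 × 53.37% / 16.05% = 2.5937
β_Holloway = 0.829 × 17.42% / 16.05% = 0.8998
β_P = Σ w_i β_i = 0.12×0.4772 + 0.15×1.6279 + 0.12×1.3812 + 0.15×1.4797 + 0.21×2.5937 + 0.25×0.8998 = 1.4588
E(R_P) = R_f + β_P × MRP = 4.43% + 1.4588 × 5.19% = 12.00%

12.00%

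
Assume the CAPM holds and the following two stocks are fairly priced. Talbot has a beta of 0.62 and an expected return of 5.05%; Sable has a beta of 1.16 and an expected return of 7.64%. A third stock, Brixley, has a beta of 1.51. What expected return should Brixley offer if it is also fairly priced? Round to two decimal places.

MRP (SML slope) = (7.64% − 5.05%) / (1.16 − 0.62) = 2.59% / 0.54 = 4.7963%
R_f (intercept) = 5.05% − 0.62 × 4.7963% = 2.0763%
E(R_Brixley) = R_f + β × MRP = 2.0763% + 1.51 × 4.7963% = 9.32%

9.32%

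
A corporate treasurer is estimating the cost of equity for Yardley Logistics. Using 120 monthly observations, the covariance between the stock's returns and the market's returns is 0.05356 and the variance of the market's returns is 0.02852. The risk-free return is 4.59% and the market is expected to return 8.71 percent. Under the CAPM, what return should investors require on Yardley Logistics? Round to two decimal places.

β = Cov(R_i, R_m) / Var(R_m) = 0.05356 / 0.02852 = 1.8780
MRP = 8.71% − 4.59% = 4.12%
E(R) = R_f + β × MRP = 4.59% + 1.8780 × 4.12% = 12.33%

12.33%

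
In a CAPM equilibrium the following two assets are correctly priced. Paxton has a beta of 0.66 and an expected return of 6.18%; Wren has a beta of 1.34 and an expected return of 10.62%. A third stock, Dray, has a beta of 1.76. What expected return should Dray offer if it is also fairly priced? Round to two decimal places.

MRP (SML slope) = (10.62% − 6.18%) / (1.34 − 0.66) = 4.44% / 0.68 = 6.5294%
R_f (intercept) = 6.18% − 0.66 × 6.5294% = 1.8706%
E(R_Dray) = R_f + β × MRP = 1.8706% + 1.76 × 6.5294% = 13.36%

13.36%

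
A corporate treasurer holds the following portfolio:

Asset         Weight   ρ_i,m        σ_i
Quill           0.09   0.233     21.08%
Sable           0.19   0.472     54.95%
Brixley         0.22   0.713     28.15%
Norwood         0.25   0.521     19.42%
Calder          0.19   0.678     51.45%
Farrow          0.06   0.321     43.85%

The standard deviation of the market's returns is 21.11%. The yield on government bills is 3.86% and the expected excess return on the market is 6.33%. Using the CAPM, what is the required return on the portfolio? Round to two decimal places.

β_Quill = 0.233 × 21.08% / 21.11% = 0.2327
β_Sable = 0.472 × 54.95% / 21.11% = 1.2286
β_Brixley = 0.713 × 28.15% / 21.11% = 0.9508
β_Norwood = 0.521 × 19.42% / 21.11% = 0.4793
β_Calder = 0.678 × 51.45% / 21.11% = 1.6524
β_Farrow = 0.321 × 43.85% / 21.11% = 0.6668
β_P = Σ w_i β_i = 0.09×0.2327 + 0.19×1.2286 + 0.22×0.9508 + 0.25×0.4793 + 0.19×1.6524 + 0.06×0.6668 = 0.9373
E(R_P) = R_f + β_P × MRP = 3.86% + 0.9373 × 6.33% = 9.79%

9.79%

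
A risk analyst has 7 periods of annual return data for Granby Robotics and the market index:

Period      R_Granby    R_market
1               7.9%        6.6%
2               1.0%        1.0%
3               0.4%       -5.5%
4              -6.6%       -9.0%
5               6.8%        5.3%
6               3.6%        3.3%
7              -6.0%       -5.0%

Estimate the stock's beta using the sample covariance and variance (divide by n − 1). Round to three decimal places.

0.878

Mean R_i = (7.9 + 1.0 + 0.4 − 6.6 + 6.8 + 3.6 − 6.0) / 7 = 1.0143%
Mean R_m = (6.6 + 1.0 − 5.5 − 9.0 + 5.3 + 3.3 − 5.0) / 7 = -0.4714%
Σ(R_i − R̄_i)(R_m − R̄_m) = 191.6071  ⇒  Cov = 191.6071 / 6 = 31.9345
Σ(R_m − R̄_m)² = 218.2343  ⇒  Var(R_m) = 218.2343 / 6 = 36.3724
β = Cov / Var(R_m) = 31.9345 / 36.3724 = 0.8780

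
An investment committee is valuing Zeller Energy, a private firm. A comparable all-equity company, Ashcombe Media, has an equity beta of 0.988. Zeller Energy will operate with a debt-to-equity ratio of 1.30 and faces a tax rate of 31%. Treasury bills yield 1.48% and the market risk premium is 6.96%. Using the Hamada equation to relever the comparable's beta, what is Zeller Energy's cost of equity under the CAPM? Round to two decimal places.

14.52%

β_L = β_U × [1 + (1 − t)(D/E)] = 0.988 × [1 + (1 − 0.31) × 1.30]
    = 0.988 × [1 + 0.69 × 1.30] = 0.988 × 1.8970 = 1.8742
E(R) = R_f + β_L × MRP = 1.48% + 1.8742 × 6.96% = 14.52%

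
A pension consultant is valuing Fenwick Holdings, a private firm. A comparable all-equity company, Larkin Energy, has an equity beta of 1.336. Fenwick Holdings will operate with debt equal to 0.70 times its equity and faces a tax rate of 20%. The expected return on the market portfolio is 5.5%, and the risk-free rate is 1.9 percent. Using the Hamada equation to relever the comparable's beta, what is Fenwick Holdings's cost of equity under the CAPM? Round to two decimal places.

β_L = β_U × [1 + (1 − t)(D/E)] = 1.336 × [1 + (1 − 0.20) × 0.70]
    = 1.336 × [1 + 0.80 × 0.70] = 1.336 × 1.5600 = 2.0842
MRP = 5.5% − 1.9% = 3.60%
E(R) = R_f + β_L × MRP = 1.9% + 2.0842 × 3.6% = 9.40%

9.40%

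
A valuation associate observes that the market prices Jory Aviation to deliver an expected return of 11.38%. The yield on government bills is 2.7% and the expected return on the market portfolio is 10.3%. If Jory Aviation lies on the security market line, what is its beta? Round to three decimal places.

MRP = 10.3% − 2.7% = 7.60%
β = (E(R) − R_f) / MRP = (11.38% − 2.7%) / 7.6% = 8.68% / 7.6% = 1.142

1.142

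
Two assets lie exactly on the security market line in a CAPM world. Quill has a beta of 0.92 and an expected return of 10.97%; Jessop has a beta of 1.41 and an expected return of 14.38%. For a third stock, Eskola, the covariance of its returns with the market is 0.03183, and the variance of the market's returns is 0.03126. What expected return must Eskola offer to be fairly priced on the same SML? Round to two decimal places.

11.65%

MRP = (14.38% − 10.97%) / (1.41 − 0.92) = 6.9592%
R_f = 10.97% − 0.92 × 6.9592% = 4.5675%
β_Eskola = Cov / Var(R_m) = 0.03183 / 0.03126 = 1.0182
E(R_Eskola) = R_f + β × MRP = 4.5675% + 1.0182 × 6.9592% = 11.65%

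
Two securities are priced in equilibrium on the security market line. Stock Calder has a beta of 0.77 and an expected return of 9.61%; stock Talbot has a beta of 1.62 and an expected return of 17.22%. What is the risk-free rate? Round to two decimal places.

Both satisfy E(R) = R_f + β·MRP, so the slope of the SML is
MRP = (17.22% − 9.61%) / (1.62 − 0.77) = 7.61% / 0.85 = 8.9529%
R_f = E(R_Calder) − β_Calder·MRP = 9.61% − 0.77 × 8.9529% = 2.7163%

2.72%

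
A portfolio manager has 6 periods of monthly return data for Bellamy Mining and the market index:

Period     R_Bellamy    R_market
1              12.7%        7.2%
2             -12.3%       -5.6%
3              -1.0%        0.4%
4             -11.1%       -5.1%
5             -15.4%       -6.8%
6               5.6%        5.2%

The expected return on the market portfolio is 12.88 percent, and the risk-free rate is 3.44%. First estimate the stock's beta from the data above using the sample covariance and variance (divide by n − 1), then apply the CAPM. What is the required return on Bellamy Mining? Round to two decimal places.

21.03%

Mean R_i = (12.7 − 12.3 − 1.0 − 11.1 − 15.4 + 5.6) / 6 = -3.5833%
Mean R_m = (7.2 − 5.6 + 0.4 − 5.1 − 6.8 + 5.2) / 6 = -0.7833%
Σ(R_i − R̄_i)(R_m − R̄_m) = 333.5283  ⇒  Cov = 333.5283 / 5 = 66.7057
Σ(R_m − R̄_m)² = 178.9683  ⇒  Var(R_m) = 178.9683 / 5 = 35.7937
β = Cov / Var(R_m) = 66.7057 / 35.7937 = 1.8636
MRP = 12.88% − 3.44% = 9.44%
E(R) = R_f + β × MRP = 3.44% + 1.8636 × 9.44% = 21.03%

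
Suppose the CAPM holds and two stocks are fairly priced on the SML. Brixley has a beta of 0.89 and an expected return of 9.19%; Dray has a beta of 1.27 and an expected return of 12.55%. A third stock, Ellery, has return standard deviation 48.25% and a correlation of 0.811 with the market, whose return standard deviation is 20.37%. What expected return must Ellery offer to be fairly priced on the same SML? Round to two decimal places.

18.31%

MRP = (12.55% − 9.19%) / (1.27 − 0.89) = 8.8421%
R_f = 9.19% − 0.89 × 8.8421% = 1.3205%
β_Ellery = ρ·σ_i/σ_m = 0.811 × 48.25 / 20.37 = 1.9210
E(R_Ellery) = R_f + β × MRP = 1.3205% + 1.9210 × 8.8421% = 18.31%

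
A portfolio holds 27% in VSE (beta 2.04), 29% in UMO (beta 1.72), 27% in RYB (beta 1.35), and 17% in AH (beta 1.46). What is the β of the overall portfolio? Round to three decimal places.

1.662

β_P = Σ w_i β_i = 0.27×2.04 + 0.29×1.72 + 0.27×1.35 + 0.17×1.46 = 1.6623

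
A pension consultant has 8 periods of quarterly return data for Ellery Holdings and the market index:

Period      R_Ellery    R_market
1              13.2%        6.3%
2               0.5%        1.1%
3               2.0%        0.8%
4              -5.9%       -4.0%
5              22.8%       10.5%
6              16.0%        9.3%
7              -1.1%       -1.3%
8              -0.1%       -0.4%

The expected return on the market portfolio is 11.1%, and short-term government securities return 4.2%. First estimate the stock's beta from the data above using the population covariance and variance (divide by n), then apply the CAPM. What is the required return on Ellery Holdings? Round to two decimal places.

17.24%

Mean R_i = (13.2 + 0.5 + 2.0 − 5.9 + 22.8 + 16.0 − 1.1 − 0.1) / 8 = 5.9250%
Mean R_m = (6.3 + 1.1 + 0.8 − 4.0 + 10.5 + 9.3 − 1.3 − 0.4) / 8 = 2.7875%
Σ(R_i − R̄_i)(R_m − R̄_m) = 366.4525  ⇒  Cov = 366.4525 / 8 = 45.8066
Σ(R_m − R̄_m)² = 193.9688  ⇒  Var(R_m) = 193.9688 / 8 = 24.2461
β = Cov / Var(R_m) = 45.8066 / 24.2461 = 1.8892
MRP = 11.1% − 4.2% = 6.90%
E(R) = R_f + β × MRP = 4.2% + 1.8892 × 6.9% = 17.24%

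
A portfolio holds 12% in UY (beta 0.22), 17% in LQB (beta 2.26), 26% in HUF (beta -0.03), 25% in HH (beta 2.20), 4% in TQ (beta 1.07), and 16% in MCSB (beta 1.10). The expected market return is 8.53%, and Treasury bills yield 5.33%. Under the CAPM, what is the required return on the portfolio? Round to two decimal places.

9.08%

β_P = Σ w_i β_i = 0.12×0.22 + 0.17×2.26 + 0.26×-0.03 + 0.25×2.20 + 0.04×1.07 + 0.16×1.10 = 1.1716
MRP = 8.53% − 5.33% = 3.20%
E(R_P) = R_f + β_P × MRP = 5.33% + 1.1716 × 3.20% = 9.08%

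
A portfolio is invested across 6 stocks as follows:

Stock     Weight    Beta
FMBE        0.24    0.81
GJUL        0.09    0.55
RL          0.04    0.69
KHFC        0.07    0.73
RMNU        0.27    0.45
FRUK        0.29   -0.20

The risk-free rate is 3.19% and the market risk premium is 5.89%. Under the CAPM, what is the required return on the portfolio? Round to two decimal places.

5.46%

β_P = Σ w_i β_i = 0.24×0.81 + 0.09×0.55 + 0.04×0.69 + 0.07×0.73 + 0.27×0.45 + 0.29×-0.20 = 0.3861
E(R_P) = R_f + β_P × MRP = 3.19% + 0.3861 × 5.89% = 5.46%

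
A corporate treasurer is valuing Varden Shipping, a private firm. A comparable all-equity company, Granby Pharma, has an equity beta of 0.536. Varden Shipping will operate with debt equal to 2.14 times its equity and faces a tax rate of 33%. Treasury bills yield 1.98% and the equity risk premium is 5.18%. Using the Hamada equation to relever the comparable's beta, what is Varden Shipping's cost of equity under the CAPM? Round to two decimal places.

β_L = β_U × [1 + (1 − t)(D/E)] = 0.536 × [1 + (1 − 0.33) × 2.14]
    = 0.536 × [1 + 0.67 × 2.14] = 0.536 × 2.4338 = 1.3045
E(R) = R_f + β_L × MRP = 1.98% + 1.3045 × 5.18% = 8.74%

8.74%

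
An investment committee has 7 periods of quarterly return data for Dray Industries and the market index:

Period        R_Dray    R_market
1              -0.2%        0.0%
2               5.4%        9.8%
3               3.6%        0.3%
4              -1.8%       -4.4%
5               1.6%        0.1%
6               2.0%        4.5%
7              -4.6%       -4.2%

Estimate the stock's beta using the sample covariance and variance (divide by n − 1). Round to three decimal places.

Mean R_i = (-0.2 + 5.4 + 3.6 − 1.8 + 1.6 + 2.0 − 4.6) / 7 = 0.8571%
Mean R_m = (0.0 + 9.8 + 0.3 − 4.4 + 0.1 + 4.5 − 4.2) / 7 = 0.8714%
Σ(R_i − R̄_i)(R_m − R̄_m) = 85.1714  ⇒  Cov = 85.1714 / 6 = 14.1952
Σ(R_m − R̄_m)² = 148.0743  ⇒  Var(R_m) = 148.0743 / 6 = 24.6791
β = Cov / Var(R_m) = 14.1952 / 24.6791 = 0.5752

0.575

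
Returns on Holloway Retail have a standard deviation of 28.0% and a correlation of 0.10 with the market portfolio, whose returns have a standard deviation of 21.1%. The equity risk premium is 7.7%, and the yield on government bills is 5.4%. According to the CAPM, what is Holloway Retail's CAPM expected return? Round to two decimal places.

β = ρ × σ_i / σ_m = 0.10 × 28.0% / 21.1% = 0.1327
E(R) = 5.4% + 0.1327 × 7.7% = 6.42%

6.42%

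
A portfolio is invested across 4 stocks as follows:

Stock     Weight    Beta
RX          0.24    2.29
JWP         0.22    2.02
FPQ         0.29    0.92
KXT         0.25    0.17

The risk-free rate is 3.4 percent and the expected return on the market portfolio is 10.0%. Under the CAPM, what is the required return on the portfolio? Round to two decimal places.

β_P = Σ w_i β_i = 0.24×2.29 + 0.22×2.02 + 0.29×0.92 + 0.25×0.17 = 1.3033
MRP = 10.0% − 3.4% = 6.60%
E(R_P) = R_f + β_P × MRP = 3.4% + 1.3033 × 6.6% = 12.00%

12.00%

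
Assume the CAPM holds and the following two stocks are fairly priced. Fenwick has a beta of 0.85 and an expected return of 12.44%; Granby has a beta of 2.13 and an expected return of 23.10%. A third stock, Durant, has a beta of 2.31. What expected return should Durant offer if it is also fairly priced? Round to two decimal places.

MRP (SML slope) = (23.10% − 12.44%) / (2.13 − 0.85) = 10.66% / 1.28 = 8.3281%
R_f (intercept) = 12.44% − 0.85 × 8.3281% = 5.3611%
E(R_Durant) = R_f + β × MRP = 5.3611% + 2.31 × 8.3281% = 24.60%

24.60%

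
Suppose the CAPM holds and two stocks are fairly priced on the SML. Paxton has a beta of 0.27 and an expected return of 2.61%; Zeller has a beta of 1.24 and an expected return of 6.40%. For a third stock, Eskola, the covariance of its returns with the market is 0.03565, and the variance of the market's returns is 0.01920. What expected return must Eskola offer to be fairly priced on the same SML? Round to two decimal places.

8.81%

MRP = (6.40% − 2.61%) / (1.24 − 0.27) = 3.9072%
R_f = 2.61% − 0.27 × 3.9072% = 1.5551%
β_Eskola = Cov / Var(R_m) = 0.03565 / 0.01920 = 1.8568
E(R_Eskola) = R_f + β × MRP = 1.5551% + 1.8568 × 3.9072% = 8.81%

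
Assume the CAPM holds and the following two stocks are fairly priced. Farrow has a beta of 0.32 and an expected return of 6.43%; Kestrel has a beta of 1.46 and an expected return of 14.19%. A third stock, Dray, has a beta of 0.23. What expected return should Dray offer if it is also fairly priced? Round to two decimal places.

MRP (SML slope) = (14.19% − 6.43%) / (1.46 − 0.32) = 7.76% / 1.14 = 6.8070%
R_f (intercept) = 6.43% − 0.32 × 6.8070% = 4.2518%
E(R_Dray) = R_f + β × MRP = 4.2518% + 0.23 × 6.8070% = 5.82%

5.82%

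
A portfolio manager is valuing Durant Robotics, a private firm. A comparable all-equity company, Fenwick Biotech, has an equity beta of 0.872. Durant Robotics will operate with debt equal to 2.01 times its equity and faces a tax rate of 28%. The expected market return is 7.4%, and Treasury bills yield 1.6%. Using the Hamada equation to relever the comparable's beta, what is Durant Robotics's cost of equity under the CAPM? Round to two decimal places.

13.98%

β_L = β_U × [1 + (1 − t)(D/E)] = 0.872 × [1 + (1 − 0.28) × 2.01]
    = 0.872 × [1 + 0.72 × 2.01] = 0.872 × 2.4472 = 2.1340
MRP = 7.4% − 1.6% = 5.80%
E(R) = R_f + β_L × MRP = 1.6% + 2.1340 × 5.8% = 13.98%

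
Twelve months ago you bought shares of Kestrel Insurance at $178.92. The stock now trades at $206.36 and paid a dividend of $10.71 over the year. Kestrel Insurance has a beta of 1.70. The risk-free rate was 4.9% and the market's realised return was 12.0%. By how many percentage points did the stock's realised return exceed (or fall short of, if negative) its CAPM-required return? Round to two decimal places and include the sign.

+4.35%

Realised HPR = (P1 + D1 − P0) / P0 = (206.36 + 10.71 − 178.92) / 178.92 = 38.15 / 178.92 = 21.3224%
MRP = 12.0% − 4.9% = 7.10%
CAPM required = R_f + β·MRP = 4.9% + 1.70 × 7.1% = 16.9700%
α = realised − required = 21.3224% − 16.9700% = +4.35%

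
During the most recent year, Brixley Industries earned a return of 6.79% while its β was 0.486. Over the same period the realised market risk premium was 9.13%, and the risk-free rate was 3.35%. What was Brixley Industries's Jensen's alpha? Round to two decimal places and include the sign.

-1.00%

CAPM benchmark = R_f + β(R_m − R_f) = 3.35% + 0.486 × 9.13% = 7.78718%
α = actual − benchmark = 6.79% − 7.78718% = -1.00%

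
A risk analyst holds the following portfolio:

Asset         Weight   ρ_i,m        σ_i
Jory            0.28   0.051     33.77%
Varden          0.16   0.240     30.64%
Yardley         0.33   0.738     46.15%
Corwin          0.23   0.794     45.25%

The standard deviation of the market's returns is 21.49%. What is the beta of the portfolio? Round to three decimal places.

0.985

β_Jory = 0.051 × 33.77% / 21.49% = 0.0801
β_Varden = 0.240 × 30.64% / 21.49% = 0.3422
β_Yardley = 0.738 × 46.15% / 21.49% = 1.5849
β_Corwin = 0.794 × 45.25% / 21.49% = 1.6719
β_P = Σ w_i β_i = 0.28×0.0801 + 0.16×0.3422 + 0.33×1.5849 + 0.23×1.6719 = 0.9847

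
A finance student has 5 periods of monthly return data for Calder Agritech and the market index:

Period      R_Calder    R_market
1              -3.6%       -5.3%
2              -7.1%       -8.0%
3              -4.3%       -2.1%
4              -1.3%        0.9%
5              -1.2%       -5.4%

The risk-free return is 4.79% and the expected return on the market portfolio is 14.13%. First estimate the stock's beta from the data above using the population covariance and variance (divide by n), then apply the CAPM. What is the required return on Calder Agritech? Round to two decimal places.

8.85%

Mean R_i = (-3.6 − 7.1 − 4.3 − 1.3 − 1.2) / 5 = -3.5000%
Mean R_m = (-5.3 − 8.0 − 2.1 + 0.9 − 5.4) / 5 = -3.9800%
Σ(R_i − R̄_i)(R_m − R̄_m) = 20.5700  ⇒  Cov = 20.5700 / 5 = 4.1140
Σ(R_m − R̄_m)² = 47.2680  ⇒  Var(R_m) = 47.2680 / 5 = 9.4536
β = Cov / Var(R_m) = 4.1140 / 9.4536 = 0.4352
MRP = 14.13% − 4.79% = 9.34%
E(R) = R_f + β × MRP = 4.79% + 0.4352 × 9.34% = 8.85%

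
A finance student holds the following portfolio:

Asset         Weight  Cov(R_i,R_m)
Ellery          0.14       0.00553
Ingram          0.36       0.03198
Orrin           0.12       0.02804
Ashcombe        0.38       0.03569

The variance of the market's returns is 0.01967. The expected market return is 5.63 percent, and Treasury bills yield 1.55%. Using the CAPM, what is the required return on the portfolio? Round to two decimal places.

β_Ellery = 0.00553 / 0.01967 = 0.2811
β_Ingram = 0.03198 / 0.01967 = 1.6258
β_Orrin = 0.02804 / 0.01967 = 1.4255
β_Ashcombe = 0.03569 / 0.01967 = 1.8144
β_P = Σ w_i β_i = 0.14×0.2811 + 0.36×1.6258 + 0.12×1.4255 + 0.38×1.8144 = 1.4852
MRP = 5.63% − 1.55% = 4.08%
E(R_P) = R_f + β_P × MRP = 1.55% + 1.4852 × 4.08% = 7.61%

7.61%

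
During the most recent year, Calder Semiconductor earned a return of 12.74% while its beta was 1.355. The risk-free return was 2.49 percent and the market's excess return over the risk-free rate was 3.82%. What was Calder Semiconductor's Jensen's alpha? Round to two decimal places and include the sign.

CAPM benchmark = R_f + β(R_m − R_f) = 2.49% + 1.355 × 3.82% = 7.66610%
α = actual − benchmark = 12.74% − 7.66610% = +5.07%

+5.07%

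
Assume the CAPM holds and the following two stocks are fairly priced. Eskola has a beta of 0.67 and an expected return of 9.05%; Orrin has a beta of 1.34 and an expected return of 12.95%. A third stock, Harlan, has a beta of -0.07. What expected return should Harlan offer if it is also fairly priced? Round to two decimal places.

4.74%

MRP (SML slope) = (12.95% − 9.05%) / (1.34 − 0.67) = 3.90% / 0.67 = 5.8209%
R_f (intercept) = 9.05% − 0.67 × 5.8209% = 5.1500%
E(R_Harlan) = R_f + β × MRP = 5.1500% + -0.07 × 5.8209% = 4.74%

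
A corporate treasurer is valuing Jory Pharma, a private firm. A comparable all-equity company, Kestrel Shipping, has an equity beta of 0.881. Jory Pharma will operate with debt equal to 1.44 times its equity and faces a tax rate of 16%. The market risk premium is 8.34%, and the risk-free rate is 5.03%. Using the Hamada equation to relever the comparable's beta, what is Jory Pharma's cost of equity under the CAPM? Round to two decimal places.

β_L = β_U × [1 + (1 − t)(D/E)] = 0.881 × [1 + (1 − 0.16) × 1.44]
    = 0.881 × [1 + 0.84 × 1.44] = 0.881 × 2.2096 = 1.9467
E(R) = R_f + β_L × MRP = 5.03% + 1.9467 × 8.34% = 21.27%

21.27%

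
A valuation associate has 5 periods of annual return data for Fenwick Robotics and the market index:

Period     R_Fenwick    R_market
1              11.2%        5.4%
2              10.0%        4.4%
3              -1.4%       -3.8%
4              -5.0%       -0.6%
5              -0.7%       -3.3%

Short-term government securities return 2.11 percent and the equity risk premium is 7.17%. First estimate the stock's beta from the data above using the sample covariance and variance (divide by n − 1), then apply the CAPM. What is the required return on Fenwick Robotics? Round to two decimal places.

Mean R_i = (11.2 + 10.0 − 1.4 − 5.0 − 0.7) / 5 = 2.8200%
Mean R_m = (5.4 + 4.4 − 3.8 − 0.6 − 3.3) / 5 = 0.4200%
Σ(R_i − R̄_i)(R_m − R̄_m) = 109.1880  ⇒  Cov = 109.1880 / 4 = 27.2970
Σ(R_m − R̄_m)² = 73.3280  ⇒  Var(R_m) = 73.3280 / 4 = 18.3320
β = Cov / Var(R_m) = 27.2970 / 18.3320 = 1.4890
E(R) = R_f + β × MRP = 2.11% + 1.4890 × 7.17% = 12.79%

12.79%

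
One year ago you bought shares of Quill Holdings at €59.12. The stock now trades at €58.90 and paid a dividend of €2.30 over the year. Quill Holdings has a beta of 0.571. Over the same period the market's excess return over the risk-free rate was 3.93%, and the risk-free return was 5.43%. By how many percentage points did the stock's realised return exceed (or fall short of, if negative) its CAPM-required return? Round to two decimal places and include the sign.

Realised HPR = (P1 + D1 − P0) / P0 = (58.90 + 2.30 − 59.12) / 59.12 = 2.08 / 59.12 = 3.5183%
CAPM required = R_f + β·MRP = 5.43% + 0.571 × 3.93% = 7.67403%
α = realised − required = 3.5183% − 7.67403% = -4.16%

-4.16%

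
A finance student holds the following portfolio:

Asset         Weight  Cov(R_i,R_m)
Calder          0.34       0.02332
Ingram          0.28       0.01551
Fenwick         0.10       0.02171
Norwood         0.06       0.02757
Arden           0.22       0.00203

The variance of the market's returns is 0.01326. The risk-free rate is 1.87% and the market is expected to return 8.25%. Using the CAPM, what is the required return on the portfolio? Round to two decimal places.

β_Calder = 0.02332 / 0.01326 = 1.7587
β_Ingram = 0.01551 / 0.01326 = 1.1697
β_Fenwick = 0.02171 / 0.01326 = 1.6373
β_Norwood = 0.02757 / 0.01326 = 2.0792
β_Arden = 0.00203 / 0.01326 = 0.1531
β_P = Σ w_i β_i = 0.34×1.7587 + 0.28×1.1697 + 0.10×1.6373 + 0.06×2.0792 + 0.22×0.1531 = 1.2476
MRP = 8.25% − 1.87% = 6.38%
E(R_P) = R_f + β_P × MRP = 1.87% + 1.2476 × 6.38% = 9.83%

9.83%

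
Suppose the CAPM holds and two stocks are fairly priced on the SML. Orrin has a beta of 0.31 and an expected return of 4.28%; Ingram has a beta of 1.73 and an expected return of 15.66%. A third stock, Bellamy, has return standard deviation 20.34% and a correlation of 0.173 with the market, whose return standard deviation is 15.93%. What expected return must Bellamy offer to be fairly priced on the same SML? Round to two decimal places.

3.57%

MRP = (15.66% − 4.28%) / (1.73 − 0.31) = 8.0141%
R_f = 4.28% − 0.31 × 8.0141% = 1.7956%
β_Bellamy = ρ·σ_i/σ_m = 0.173 × 20.34 / 15.93 = 0.2209
E(R_Bellamy) = R_f + β × MRP = 1.7956% + 0.2209 × 8.0141% = 3.57%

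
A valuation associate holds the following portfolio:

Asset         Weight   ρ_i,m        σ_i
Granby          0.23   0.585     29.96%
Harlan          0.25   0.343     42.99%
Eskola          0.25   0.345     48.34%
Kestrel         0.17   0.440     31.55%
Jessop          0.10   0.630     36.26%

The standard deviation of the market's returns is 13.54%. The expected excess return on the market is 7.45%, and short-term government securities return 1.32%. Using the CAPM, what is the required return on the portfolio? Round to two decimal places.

β_Granby = 0.585 × 29.96% / 13.54% = 1.2944
β_Harlan = 0.343 × 42.99% / 13.54% = 1.0890
β_Eskola = 0.345 × 48.34% / 13.54% = 1.2317
β_Kestrel = 0.440 × 31.55% / 13.54% = 1.0253
β_Jessop = 0.630 × 36.26% / 13.54% = 1.6871
β_P = Σ w_i β_i = 0.23×1.2944 + 0.25×1.0890 + 0.25×1.2317 + 0.17×1.0253 + 0.10×1.6871 = 1.2209
E(R_P) = R_f + β_P × MRP = 1.32% + 1.2209 × 7.45% = 10.42%

10.42%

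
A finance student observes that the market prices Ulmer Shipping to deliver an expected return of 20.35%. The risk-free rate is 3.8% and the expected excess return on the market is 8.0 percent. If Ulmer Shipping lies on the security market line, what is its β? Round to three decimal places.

2.069

β = (E(R) − R_f) / MRP = (20.35% − 3.8%) / 8.0% = 16.55% / 8.0% = 2.069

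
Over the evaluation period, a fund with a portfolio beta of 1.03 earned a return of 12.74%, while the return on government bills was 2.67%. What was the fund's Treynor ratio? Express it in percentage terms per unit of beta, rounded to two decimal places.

9.78%

Treynor = (R_P − R_f) / β_P = (12.74% − 2.67%) / 1.0300 = 10.07% / 1.0300 = 9.78%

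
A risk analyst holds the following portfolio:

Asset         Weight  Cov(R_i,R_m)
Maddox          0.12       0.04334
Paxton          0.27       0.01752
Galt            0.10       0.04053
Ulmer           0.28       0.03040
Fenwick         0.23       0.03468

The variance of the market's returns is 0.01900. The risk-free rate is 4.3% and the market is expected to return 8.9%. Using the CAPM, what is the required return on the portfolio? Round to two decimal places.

β_Maddox = 0.04334 / 0.01900 = 2.2811
β_Paxton = 0.01752 / 0.01900 = 0.9221
β_Galt = 0.04053 / 0.01900 = 2.1332
β_Ulmer = 0.03040 / 0.01900 = 1.6000
β_Fenwick = 0.03468 / 0.01900 = 1.8253
β_P = Σ w_i β_i = 0.12×2.2811 + 0.27×0.9221 + 0.10×2.1332 + 0.28×1.6000 + 0.23×1.8253 = 1.6038
MRP = 8.9% − 4.3% = 4.60%
E(R_P) = R_f + β_P × MRP = 4.3% + 1.6038 × 4.6% = 11.68%

11.68%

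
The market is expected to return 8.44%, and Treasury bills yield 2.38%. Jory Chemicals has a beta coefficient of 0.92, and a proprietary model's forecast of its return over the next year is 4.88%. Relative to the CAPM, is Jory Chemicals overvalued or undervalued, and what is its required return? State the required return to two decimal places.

Overvalued; required return 7.96%

MRP = 8.44% − 2.38% = 6.06%
Required return = R_f + β·MRP = 2.38% + 0.92 × 6.06% = 7.96%
Forecast 4.88% < required 7.96% → the stock plots below the SML → overvalued.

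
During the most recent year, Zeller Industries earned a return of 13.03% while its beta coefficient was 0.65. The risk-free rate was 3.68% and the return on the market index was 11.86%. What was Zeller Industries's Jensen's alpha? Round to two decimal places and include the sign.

Market excess return = 11.86% − 3.68% = 8.18%
CAPM benchmark = R_f + β(R_m − R_f) = 3.68% + 0.65 × 8.18% = 8.9970%
α = actual − benchmark = 13.03% − 8.9970% = +4.03%

+4.03%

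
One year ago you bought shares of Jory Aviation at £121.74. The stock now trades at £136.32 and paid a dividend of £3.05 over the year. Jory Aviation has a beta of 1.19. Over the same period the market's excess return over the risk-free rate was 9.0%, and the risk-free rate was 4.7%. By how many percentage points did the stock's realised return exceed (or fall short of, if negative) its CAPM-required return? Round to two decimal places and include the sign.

Realised HPR = (P1 + D1 − P0) / P0 = (136.32 + 3.05 − 121.74) / 121.74 = 17.63 / 121.74 = 14.4817%
CAPM required = R_f + β·MRP = 4.7% + 1.19 × 9.0% = 15.4100%
α = realised − required = 14.4817% − 15.4100% = -0.93%

-0.93%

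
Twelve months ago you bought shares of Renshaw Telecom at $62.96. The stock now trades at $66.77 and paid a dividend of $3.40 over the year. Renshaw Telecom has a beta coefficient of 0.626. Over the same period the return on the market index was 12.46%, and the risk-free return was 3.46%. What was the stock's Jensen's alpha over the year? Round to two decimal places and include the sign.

+2.36%

Realised HPR = (P1 + D1 − P0) / P0 = (66.77 + 3.40 − 62.96) / 62.96 = 7.21 / 62.96 = 11.4517%
MRP = 12.46% − 3.46% = 9.00%
CAPM required = R_f + β·MRP = 3.46% + 0.626 × 9.00% = 9.09400%
α = realised − required = 11.4517% − 9.09400% = +2.36%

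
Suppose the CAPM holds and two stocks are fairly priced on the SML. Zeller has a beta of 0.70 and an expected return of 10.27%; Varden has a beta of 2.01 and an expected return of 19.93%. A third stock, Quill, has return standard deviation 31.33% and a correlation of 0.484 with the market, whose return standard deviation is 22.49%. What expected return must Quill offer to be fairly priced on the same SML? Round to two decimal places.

10.08%

MRP = (19.93% − 10.27%) / (2.01 − 0.70) = 7.3740%
R_f = 10.27% − 0.70 × 7.3740% = 5.1082%
β_Quill = ρ·σ_i/σ_m = 0.484 × 31.33 / 22.49 = 0.6742
E(R_Quill) = R_f + β × MRP = 5.1082% + 0.6742 × 7.3740% = 10.08%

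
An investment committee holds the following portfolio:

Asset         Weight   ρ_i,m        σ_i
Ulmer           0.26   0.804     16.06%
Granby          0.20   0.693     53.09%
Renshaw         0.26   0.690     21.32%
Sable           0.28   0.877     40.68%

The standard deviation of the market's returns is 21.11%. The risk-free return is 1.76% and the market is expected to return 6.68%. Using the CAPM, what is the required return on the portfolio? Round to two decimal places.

β_Ulmer = 0.804 × 16.06% / 21.11% = 0.6117
β_Granby = 0.693 × 53.09% / 21.11% = 1.7428
β_Renshaw = 0.690 × 21.32% / 21.11% = 0.6969
β_Sable = 0.877 × 40.68% / 21.11% = 1.6900
β_P = Σ w_i β_i = 0.26×0.6117 + 0.20×1.7428 + 0.26×0.6969 + 0.28×1.6900 = 1.1620
MRP = 6.68% − 1.76% = 4.92%
E(R_P) = R_f + β_P × MRP = 1.76% + 1.1620 × 4.92% = 7.48%

7.48%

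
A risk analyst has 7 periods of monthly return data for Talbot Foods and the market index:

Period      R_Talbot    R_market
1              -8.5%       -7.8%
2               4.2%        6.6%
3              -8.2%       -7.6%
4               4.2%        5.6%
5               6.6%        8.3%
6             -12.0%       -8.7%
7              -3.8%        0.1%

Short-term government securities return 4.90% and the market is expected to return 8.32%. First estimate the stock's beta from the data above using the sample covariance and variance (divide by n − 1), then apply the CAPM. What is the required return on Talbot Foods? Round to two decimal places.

8.25%

Mean R_i = (-8.5 + 4.2 − 8.2 + 4.2 + 6.6 − 12.0 − 3.8) / 7 = -2.5000%
Mean R_m = (-7.8 + 6.6 − 7.6 + 5.6 + 8.3 − 8.7 + 0.1) / 7 = -0.5000%
Σ(R_i − R̄_i)(R_m − R̄_m) = 329.9100  ⇒  Cov = 329.9100 / 6 = 54.9850
Σ(R_m − R̄_m)² = 336.3600  ⇒  Var(R_m) = 336.3600 / 6 = 56.0600
β = Cov / Var(R_m) = 54.9850 / 56.0600 = 0.9808
MRP = 8.32% − 4.90% = 3.42%
E(R) = R_f + β × MRP = 4.90% + 0.9808 × 3.42% = 8.25%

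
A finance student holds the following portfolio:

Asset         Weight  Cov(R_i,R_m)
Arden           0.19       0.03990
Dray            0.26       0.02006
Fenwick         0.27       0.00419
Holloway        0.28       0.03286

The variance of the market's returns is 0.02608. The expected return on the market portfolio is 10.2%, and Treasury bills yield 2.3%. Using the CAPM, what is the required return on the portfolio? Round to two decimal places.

β_Arden = 0.03990 / 0.02608 = 1.5299
β_Dray = 0.02006 / 0.02608 = 0.7692
β_Fenwick = 0.00419 / 0.02608 = 0.1607
β_Holloway = 0.03286 / 0.02608 = 1.2600
β_P = Σ w_i β_i = 0.19×1.5299 + 0.26×0.7692 + 0.27×0.1607 + 0.28×1.2600 = 0.8869
MRP = 10.2% − 2.3% = 7.90%
E(R_P) = R_f + β_P × MRP = 2.3% + 0.8869 × 7.9% = 9.31%

9.31%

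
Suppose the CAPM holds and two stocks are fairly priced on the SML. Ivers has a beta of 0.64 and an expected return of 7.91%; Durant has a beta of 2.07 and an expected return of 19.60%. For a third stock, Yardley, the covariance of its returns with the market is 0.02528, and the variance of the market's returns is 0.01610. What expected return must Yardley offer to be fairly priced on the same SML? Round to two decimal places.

MRP = (19.60% − 7.91%) / (2.07 − 0.64) = 8.1748%
R_f = 7.91% − 0.64 × 8.1748% = 2.6781%
β_Yardley = Cov / Var(R_m) = 0.02528 / 0.01610 = 1.5702
E(R_Yardley) = R_f + β × MRP = 2.6781% + 1.5702 × 8.1748% = 15.51%

15.51%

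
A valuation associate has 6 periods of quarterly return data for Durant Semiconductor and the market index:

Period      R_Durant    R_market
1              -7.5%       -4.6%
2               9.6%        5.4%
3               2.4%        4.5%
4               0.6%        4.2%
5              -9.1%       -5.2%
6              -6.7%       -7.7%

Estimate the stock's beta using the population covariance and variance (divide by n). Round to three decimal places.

1.115

Mean R_i = (-7.5 + 9.6 + 2.4 + 0.6 − 9.1 − 6.7) / 6 = -1.7833%
Mean R_m = (-4.6 + 5.4 + 4.5 + 4.2 − 5.2 − 7.7) / 6 = -0.5667%
Σ(R_i − R̄_i)(R_m − R̄_m) = 192.5067  ⇒  Cov = 192.5067 / 6 = 32.0845
Σ(R_m − R̄_m)² = 172.6133  ⇒  Var(R_m) = 172.6133 / 6 = 28.7689
β = Cov / Var(R_m) = 32.0845 / 28.7689 = 1.1152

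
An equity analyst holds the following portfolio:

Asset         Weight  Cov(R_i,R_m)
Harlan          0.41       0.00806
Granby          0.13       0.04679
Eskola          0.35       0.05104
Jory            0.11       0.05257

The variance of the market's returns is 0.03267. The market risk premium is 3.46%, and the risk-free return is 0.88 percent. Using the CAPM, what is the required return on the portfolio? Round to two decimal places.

4.38%

β_Harlan = 0.00806 / 0.03267 = 0.2467
β_Granby = 0.04679 / 0.03267 = 1.4322
β_Eskola = 0.05104 / 0.03267 = 1.5623
β_Jory = 0.05257 / 0.03267 = 1.6091
β_P = Σ w_i β_i = 0.41×0.2467 + 0.13×1.4322 + 0.35×1.5623 + 0.11×1.6091 = 1.0111
E(R_P) = R_f + β_P × MRP = 0.88% + 1.0111 × 3.46% = 4.38%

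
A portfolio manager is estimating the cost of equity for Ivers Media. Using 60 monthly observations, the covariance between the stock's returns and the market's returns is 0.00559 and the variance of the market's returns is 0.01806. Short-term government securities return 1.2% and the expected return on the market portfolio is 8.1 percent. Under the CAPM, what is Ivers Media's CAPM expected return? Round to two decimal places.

3.34%

β = Cov(R_i, R_m) / Var(R_m) = 0.00559 / 0.01806 = 0.3095
MRP = 8.1% − 1.2% = 6.90%
E(R) = R_f + β × MRP = 1.2% + 0.3095 × 6.9% = 3.34%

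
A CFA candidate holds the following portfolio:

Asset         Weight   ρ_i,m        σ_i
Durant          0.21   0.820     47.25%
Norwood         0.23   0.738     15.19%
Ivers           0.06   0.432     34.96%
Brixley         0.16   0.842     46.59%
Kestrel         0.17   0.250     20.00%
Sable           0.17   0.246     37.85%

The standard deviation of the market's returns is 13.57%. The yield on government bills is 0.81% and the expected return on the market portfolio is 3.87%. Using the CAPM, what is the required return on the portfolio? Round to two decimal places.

5.39%

β_Durant = 0.820 × 47.25% / 13.57% = 2.8552
β_Norwood = 0.738 × 15.19% / 13.57% = 0.8261
β_Ivers = 0.432 × 34.96% / 13.57% = 1.1129
β_Brixley = 0.842 × 46.59% / 13.57% = 2.8908
β_Kestrel = 0.250 × 20.00% / 13.57% = 0.3685
β_Sable = 0.246 × 37.85% / 13.57% = 0.6862
β_P = Σ w_i β_i = 0.21×2.8552 + 0.23×0.8261 + 0.06×1.1129 + 0.16×2.8908 + 0.17×0.3685 + 0.17×0.6862 = 1.4982
MRP = 3.87% − 0.81% = 3.06%
E(R_P) = R_f + β_P × MRP = 0.81% + 1.4982 × 3.06% = 5.39%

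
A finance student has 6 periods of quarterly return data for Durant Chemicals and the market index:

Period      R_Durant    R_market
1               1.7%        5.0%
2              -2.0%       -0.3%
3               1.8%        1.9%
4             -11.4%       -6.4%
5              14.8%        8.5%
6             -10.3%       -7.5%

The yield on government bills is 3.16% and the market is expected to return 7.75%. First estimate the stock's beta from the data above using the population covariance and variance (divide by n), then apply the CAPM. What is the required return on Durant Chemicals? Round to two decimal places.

9.88%

Mean R_i = (1.7 − 2.0 + 1.8 − 11.4 + 14.8 − 10.3) / 6 = -0.9000%
Mean R_m = (5.0 − 0.3 + 1.9 − 6.4 + 8.5 − 7.5) / 6 = 0.2000%
Σ(R_i − R̄_i)(R_m − R̄_m) = 289.6100  ⇒  Cov = 289.6100 / 6 = 48.2683
Σ(R_m − R̄_m)² = 197.9200  ⇒  Var(R_m) = 197.9200 / 6 = 32.9867
β = Cov / Var(R_m) = 48.2683 / 32.9867 = 1.4633
MRP = 7.75% − 3.16% = 4.59%
E(R) = R_f + β × MRP = 3.16% + 1.4633 × 4.59% = 9.88%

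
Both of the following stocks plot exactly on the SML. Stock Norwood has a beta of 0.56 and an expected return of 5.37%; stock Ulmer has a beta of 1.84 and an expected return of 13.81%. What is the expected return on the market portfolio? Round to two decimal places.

Both satisfy E(R) = R_f + β·MRP, so the slope of the SML is
MRP = (13.81% − 5.37%) / (1.84 − 0.56) = 8.44% / 1.28 = 6.5938%
R_f = E(R_Norwood) − β_Norwood·MRP = 5.37% − 0.56 × 6.5938% = 1.6775%
E(R_m) = R_f + MRP = 1.6775% + 6.5938% = 8.27%

8.27%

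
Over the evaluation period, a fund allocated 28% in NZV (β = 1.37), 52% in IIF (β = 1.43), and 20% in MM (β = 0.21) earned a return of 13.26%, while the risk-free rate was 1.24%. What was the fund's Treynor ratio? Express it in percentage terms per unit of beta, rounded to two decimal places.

10.28%

β_P = 0.28×1.37 + 0.52×1.43 + 0.20×0.21 = 1.1692
Treynor = (R_P − R_f) / β_P = (13.26% − 1.24%) / 1.1692 = 12.02% / 1.1692 = 10.28%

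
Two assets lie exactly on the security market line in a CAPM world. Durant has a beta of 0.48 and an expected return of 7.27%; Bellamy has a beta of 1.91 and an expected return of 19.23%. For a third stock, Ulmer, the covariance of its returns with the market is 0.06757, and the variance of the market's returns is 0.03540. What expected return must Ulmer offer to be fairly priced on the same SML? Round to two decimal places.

MRP = (19.23% − 7.27%) / (1.91 − 0.48) = 8.3636%
R_f = 7.27% − 0.48 × 8.3636% = 3.2555%
β_Ulmer = Cov / Var(R_m) = 0.06757 / 0.03540 = 1.9088
E(R_Ulmer) = R_f + β × MRP = 3.2555% + 1.9088 × 8.3636% = 19.22%

19.22%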